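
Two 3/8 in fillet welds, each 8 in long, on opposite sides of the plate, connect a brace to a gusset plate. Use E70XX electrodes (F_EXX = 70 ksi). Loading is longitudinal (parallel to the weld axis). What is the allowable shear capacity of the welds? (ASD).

Effective throat t_e = 0.707 × 0.375 = 0.2651 in.
Total length L = 16 in; A_we = 0.2651 × 16 = 4.242 in².
F_nw = 0.6 F_EXX = 0.6 × 70 = 42 ksi.
R_n = 42 × 4.242 = 178.2 kip; R_n/Ω = 178.2/2.0 = 89.08 kip.

R_n/Ω ≈ 89.1 kip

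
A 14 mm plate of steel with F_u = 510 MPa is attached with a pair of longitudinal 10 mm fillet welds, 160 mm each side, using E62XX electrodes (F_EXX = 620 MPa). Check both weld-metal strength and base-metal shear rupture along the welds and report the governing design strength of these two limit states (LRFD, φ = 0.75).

t_e = 0.707 × 10 = 7.07 mm; L = 320 mm.
Weld metal: φR_n = 0.75 × 0.6 × 620 × 7.07 × 320 × 10⁻³ = 631.2 kN.
Base metal (shear rupture): φR_n = 0.75 × 0.6 × 510 × 14 × 320 × 10⁻³ = 1028 kN.
Governing: weld metal.

φR_n ≈ 631 kN (weld metal governs)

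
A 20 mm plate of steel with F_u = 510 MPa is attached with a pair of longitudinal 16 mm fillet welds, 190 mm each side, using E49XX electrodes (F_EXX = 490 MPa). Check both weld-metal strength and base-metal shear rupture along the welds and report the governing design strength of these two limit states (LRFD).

φR_n ≈ 948 kN (weld metal governs)

t_e = 0.707 × 16 = 11.31 mm; L = 380 mm.
Weld metal: φR_n = 0.75 × 0.6 × 490 × 11.31 × 380 × 10⁻³ = 947.8 kN.
Base metal (shear rupture): φR_n = 0.75 × 0.6 × 510 × 20 × 380 × 10⁻³ = 1744 kN.
Governing: weld metal.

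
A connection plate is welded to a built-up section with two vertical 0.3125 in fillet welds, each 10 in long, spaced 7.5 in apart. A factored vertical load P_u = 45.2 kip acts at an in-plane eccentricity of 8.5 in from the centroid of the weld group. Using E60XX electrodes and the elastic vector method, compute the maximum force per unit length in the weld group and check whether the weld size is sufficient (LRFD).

E60XX → F_EXX = 60 ksi.
Total weld length L_w = 20 in. Treat welds as unit-width lines.
Polar moment about centroid: J = 2[d³/12 + d(b/2)²] = 2[10³/12 + 10×3.75²] = 447.9 in³.
Direct shear f_v = P/L_w = 45.2 / 20 = 2.26 kip/in (vertical).
Torsion M = P·e = 45.2 × 8.5 = 384.2 kip·in.
Critical point at (x, y) = (3.75, 5) from centroid. f_tx = M·y/J = 4.289 kip/in; f_ty = M·x/J = 3.217 kip/in.
Resultant f_max = √[f_tx² + (f_v + f_ty)²] = √[4.289² + (2.26 + 3.217)²] = 6.956 kip/in.
Capacity per unit length: φr_n = 0.75 × 0.6 × 60 × (0.707 × 0.3125) = 5.965 kip/in.
6.956 > 5.965 → NOT adequate.

f_max ≈ 6.96 kip/in; NOT adequate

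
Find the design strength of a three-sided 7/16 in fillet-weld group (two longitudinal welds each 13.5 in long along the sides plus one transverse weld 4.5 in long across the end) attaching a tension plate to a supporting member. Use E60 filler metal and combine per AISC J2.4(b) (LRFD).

E60XX → F_EXX = 60 ksi.
t_e = 0.707 × 0.4375 = 0.3093 in.
R_nwl = 0.6 × 60 × 0.3093 × 27 = 300.7 kip (longitudinal, 2 welds).
R_nwt = 0.6 × 60 × 0.3093 × 4.5 = 50.11 kip (transverse, base value).
(i) R_nwl + R_nwt = 350.8 kip; (ii) 0.85 R_nwl + 1.5 R_nwt = 330.7 kip.
R_n = max = 350.8 kip [governs: (i)]; φR_n = 263.1 kip.

φR_n ≈ 263 kip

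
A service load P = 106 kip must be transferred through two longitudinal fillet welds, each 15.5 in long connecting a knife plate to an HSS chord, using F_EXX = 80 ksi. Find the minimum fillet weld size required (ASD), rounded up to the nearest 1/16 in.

Total weld length L = 31 in.
Required throat t_e = P × Ω / (0.6 F_EXX × L) = 106 × 2.0 / (0.6 × 80 × 31) = 0.1425 in.
Required leg w = t_e / 0.707 = 0.2015 in → use 1/4 in.

w = 1/4 in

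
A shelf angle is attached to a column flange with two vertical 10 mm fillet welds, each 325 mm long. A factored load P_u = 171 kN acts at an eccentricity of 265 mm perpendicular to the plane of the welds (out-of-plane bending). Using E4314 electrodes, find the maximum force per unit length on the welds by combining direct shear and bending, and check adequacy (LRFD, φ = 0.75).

f_max ≈ 1310 N/mm; adequate

E43XX → F_EXX = 430 MPa.
L_w = 2 × 325 = 650 mm; section modulus (unit throat) S = 2 × L²/6 = 35210 mm².
Direct shear f_v = P/L_w = 171×10³/650 = 263.1 N/mm.
Moment M = P × e = 171×10³ × 265 = 45315000 N·mm; bending f_b = M/S = 1287 N/mm.
f_max = √(f_v² + f_b²) = √(263.1² + 1287²) = 1314 N/mm.
φr_n = 0.75 × 0.6 × 430 × (0.707 × 10) = 1368 N/mm → adequate.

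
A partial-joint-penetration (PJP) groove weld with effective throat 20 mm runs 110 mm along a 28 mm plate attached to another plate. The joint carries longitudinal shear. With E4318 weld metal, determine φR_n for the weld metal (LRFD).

φR_n ≈ 426 kN

E43XX → F_EXX = 430 MPa.
Effective throat (given) t_e = 20 mm.
A_we = 20 × 110 = 2200 mm².
F_nw = 0.6 F_EXX = 258 MPa.
φR_n = 0.75 × 258 × 2200 × 10⁻³ = 425.7 kN.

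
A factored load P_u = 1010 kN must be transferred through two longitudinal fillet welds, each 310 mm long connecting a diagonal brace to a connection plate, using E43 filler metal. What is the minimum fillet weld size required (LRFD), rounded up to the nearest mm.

w = 12 mm

E43XX → F_EXX = 430 MPa.
Total weld length L = 620 mm.
Required throat t_e = P_u / (φ × 0.6 F_EXX × L) = 1010 / (0.75 × 0.6 × 430 × 620 × 10⁻³) = 8.419 mm.
Required leg w = t_e / 0.707 = 11.91 mm → use 12 mm.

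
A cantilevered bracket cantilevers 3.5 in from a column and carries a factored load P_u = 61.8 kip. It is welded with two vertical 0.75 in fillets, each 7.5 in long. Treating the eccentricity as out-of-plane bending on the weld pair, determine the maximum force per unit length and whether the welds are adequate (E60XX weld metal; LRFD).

E60XX → F_EXX = 60 ksi.
L_w = 2 × 7.5 = 15 in; section modulus (unit throat) S = 2 × L²/6 = 18.75 in².
Direct shear f_v = P/L_w = 61.8/15 = 4.12 kip/in.
Moment M = P × e = 61.8 × 3.5 = 216.3 kip·in; bending f_b = M/S = 11.54 kip/in.
f_max = √(f_v² + f_b²) = √(4.12² + 11.54²) = 12.25 kip/in.
φr_n = 0.75 × 0.6 × 60 × (0.707 × 0.75) = 14.32 kip/in → adequate.

f_max ≈ 12.2 kip/in; adequate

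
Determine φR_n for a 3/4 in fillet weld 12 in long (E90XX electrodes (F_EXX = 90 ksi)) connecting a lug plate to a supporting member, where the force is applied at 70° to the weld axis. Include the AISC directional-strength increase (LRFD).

φR_n ≈ 375 kips

t_e = 0.707 × 0.75 = 0.5302 in; A_we = 0.5302 × 12 = 6.363 in².
Directional factor: 1.0 + 0.5 sin^1.5(70°) = 1.455.
F_nw = 0.6 × 90 × 1.455 = 78.59 ksi.
φR_n = 0.75 × 78.59 × 6.363 = 375.1 kips.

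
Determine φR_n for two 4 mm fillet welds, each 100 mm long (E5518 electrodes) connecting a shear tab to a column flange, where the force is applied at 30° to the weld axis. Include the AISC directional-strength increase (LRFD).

E55XX → F_EXX = 550 MPa.
t_e = 0.707 × 4 = 2.828 mm; A_we = 2.828 × 200 = 565.6 mm².
Directional factor: 1.0 + 0.5 sin^1.5(30°) = 1.177.
F_nw = 0.6 × 550 × 1.177 = 388.3 MPa.
φR_n = 0.75 × 388.3 × 565.6 × 10⁻³ = 164.7 kN.

φR_n ≈ 165 kN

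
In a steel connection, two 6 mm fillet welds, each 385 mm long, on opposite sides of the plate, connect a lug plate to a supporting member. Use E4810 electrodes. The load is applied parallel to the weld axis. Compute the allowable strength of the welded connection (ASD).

E48XX → F_EXX = 480 MPa.
Effective throat t_e = 0.707 × 6 = 4.242 mm.
Total length L = 770 mm; A_we = 4.242 × 770 = 3266 mm².
F_nw = 0.6 F_EXX = 0.6 × 480 = 288 MPa.
R_n = 288 × 3266 × 10⁻³ = 940.7 kN; R_n/Ω = 940.7/2.0 = 470.4 kN.

R_n/Ω ≈ 470 kN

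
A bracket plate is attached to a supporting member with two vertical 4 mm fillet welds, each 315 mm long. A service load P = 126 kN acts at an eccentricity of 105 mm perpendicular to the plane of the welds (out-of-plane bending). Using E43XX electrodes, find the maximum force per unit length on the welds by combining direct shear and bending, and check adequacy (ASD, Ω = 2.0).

f_max ≈ 447 N/mm; NOT adequate

E43XX → F_EXX = 430 MPa.
L_w = 2 × 315 = 630 mm; section modulus (unit throat) S = 2 × L²/6 = 33080 mm².
Direct shear f_v = P/L_w = 126×10³/630 = 200 N/mm.
Moment M = P × e = 126×10³ × 105 = 13230000 N·mm; bending f_b = M/S = 400 N/mm.
f_max = √(f_v² + f_b²) = √(200² + 400²) = 447.2 N/mm.
r_n/Ω = (1/2.0) × 0.6 × 430 × (0.707 × 4) = 364.8 N/mm → NOT adequate.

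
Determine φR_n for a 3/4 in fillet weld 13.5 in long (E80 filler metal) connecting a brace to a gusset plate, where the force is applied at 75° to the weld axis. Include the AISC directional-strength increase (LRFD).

E80XX → F_EXX = 80 ksi.
t_e = 0.707 × 0.75 = 0.5302 in; A_we = 0.5302 × 13.5 = 7.158 in².
Directional factor: 1.0 + 0.5 sin^1.5(75°) = 1.475.
F_nw = 0.6 × 80 × 1.475 = 70.78 ksi.
φR_n = 0.75 × 70.78 × 7.158 = 380 kips.

φR_n ≈ 380 kips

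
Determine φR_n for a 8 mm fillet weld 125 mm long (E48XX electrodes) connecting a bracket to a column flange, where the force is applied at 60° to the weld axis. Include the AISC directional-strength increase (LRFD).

E48XX → F_EXX = 480 MPa.
t_e = 0.707 × 8 = 5.656 mm; A_we = 5.656 × 125 = 707 mm².
Directional factor: 1.0 + 0.5 sin^1.5(60°) = 1.403.
F_nw = 0.6 × 480 × 1.403 = 404.1 MPa.
φR_n = 0.75 × 404.1 × 707 × 10⁻³ = 214.2 kN.

φR_n ≈ 214 kN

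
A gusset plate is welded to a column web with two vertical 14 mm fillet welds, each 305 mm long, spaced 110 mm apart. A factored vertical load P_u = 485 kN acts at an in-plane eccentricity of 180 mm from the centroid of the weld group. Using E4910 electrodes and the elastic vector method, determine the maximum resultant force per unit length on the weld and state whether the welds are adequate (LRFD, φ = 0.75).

E49XX → F_EXX = 490 MPa.
Total weld length L_w = 610 mm. Treat welds as unit-width lines.
Polar moment about centroid: J = 2[d³/12 + d(b/2)²] = 2[305³/12 + 305×55²] = 6574000 mm³.
Direct shear f_v = P/L_w = 485×10³ / 610 = 795.1 N/mm (vertical).
Torsion M = P·e = 485×10³ × 180 = 87300000 N·mm.
Critical point at (x, y) = (55, 152.5) from centroid. f_tx = M·y/J = 2025 N/mm; f_ty = M·x/J = 730.4 N/mm.
Resultant f_max = √[f_tx² + (f_v + f_ty)²] = √[2025² + (795.1 + 730.4)²] = 2535 N/mm.
Capacity per unit length: φr_n = 0.75 × 0.6 × 490 × (0.707 × 14) = 2183 N/mm.
2535 > 2183 → NOT adequate.

f_max ≈ 2540 N/mm; NOT adequate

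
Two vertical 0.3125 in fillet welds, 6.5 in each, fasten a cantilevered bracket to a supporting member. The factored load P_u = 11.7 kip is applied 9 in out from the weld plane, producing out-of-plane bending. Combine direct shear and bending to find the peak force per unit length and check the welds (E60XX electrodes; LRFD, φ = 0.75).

f_max ≈ 7.53 kip/in; NOT adequate

E60XX → F_EXX = 60 ksi.
L_w = 2 × 6.5 = 13 in; section modulus (unit throat) S = 2 × L²/6 = 14.08 in².
Direct shear f_v = P/L_w = 11.7/13 = 0.9 kip/in.
Moment M = P × e = 11.7 × 9 = 105.3 kip·in; bending f_b = M/S = 7.477 kip/in.
f_max = √(f_v² + f_b²) = √(0.9² + 7.477²) = 7.531 kip/in.
φr_n = 0.75 × 0.6 × 60 × (0.707 × 0.3125) = 5.965 kip/in → NOT adequate.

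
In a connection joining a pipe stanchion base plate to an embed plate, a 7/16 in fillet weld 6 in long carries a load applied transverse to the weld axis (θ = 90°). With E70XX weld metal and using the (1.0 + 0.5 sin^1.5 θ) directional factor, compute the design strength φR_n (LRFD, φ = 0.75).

E70XX → F_EXX = 70 ksi.
t_e = 0.707 × 0.4375 = 0.3093 in; A_we = 0.3093 × 6 = 1.856 in².
Directional factor: 1.0 + 0.5 sin^1.5(90°) = 1.5.
F_nw = 0.6 × 70 × 1.5 = 63 ksi.
φR_n = 0.75 × 63 × 1.856 = 87.69 kips.

φR_n ≈ 87.7 kips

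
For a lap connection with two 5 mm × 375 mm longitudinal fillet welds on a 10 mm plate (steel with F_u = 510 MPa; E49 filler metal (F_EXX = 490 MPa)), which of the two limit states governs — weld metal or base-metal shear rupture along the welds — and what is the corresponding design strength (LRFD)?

φR_n ≈ 585 kN (weld metal governs)

t_e = 0.707 × 5 = 3.535 mm; L = 750 mm.
Weld metal: φR_n = 0.75 × 0.6 × 490 × 3.535 × 750 × 10⁻³ = 584.6 kN.
Base metal (shear rupture): φR_n = 0.75 × 0.6 × 510 × 10 × 750 × 10⁻³ = 1721 kN.
Governing: weld metal.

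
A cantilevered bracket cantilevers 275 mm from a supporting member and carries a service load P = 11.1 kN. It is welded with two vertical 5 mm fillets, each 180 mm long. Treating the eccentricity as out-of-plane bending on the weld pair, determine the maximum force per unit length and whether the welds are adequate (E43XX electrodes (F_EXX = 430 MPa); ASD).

f_max ≈ 284 N/mm; adequate

L_w = 2 × 180 = 360 mm; section modulus (unit throat) S = 2 × L²/6 = 10800 mm².
Direct shear f_v = P/L_w = 11.1×10³/360 = 30.83 N/mm.
Moment M = P × e = 11.1×10³ × 275 = 3052500 N·mm; bending f_b = M/S = 282.6 N/mm.
f_max = √(f_v² + f_b²) = √(30.83² + 282.6²) = 284.3 N/mm.
r_n/Ω = (1/2.0) × 0.6 × 430 × (0.707 × 5) = 456 N/mm → adequate.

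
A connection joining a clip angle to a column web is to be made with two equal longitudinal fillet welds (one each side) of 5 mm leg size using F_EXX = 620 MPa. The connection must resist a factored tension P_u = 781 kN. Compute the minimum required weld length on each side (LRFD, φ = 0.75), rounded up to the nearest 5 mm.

L = 400 mm on each side

Throat t_e = 0.707 × 5 = 3.535 mm.
φr_n = 0.75 × 0.6 × 620 × 3.535 × 10⁻³ = 0.9863 kN/mm.
L_req = P_u / φr_n = 781 / 0.9863 = 791.9 mm total.
Per side: 791.9 / 2 = 395.9 mm.
Round up → use L = 400 mm on each side.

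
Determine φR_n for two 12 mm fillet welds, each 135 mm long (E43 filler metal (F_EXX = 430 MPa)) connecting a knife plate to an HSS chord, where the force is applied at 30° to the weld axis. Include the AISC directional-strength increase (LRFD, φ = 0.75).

t_e = 0.707 × 12 = 8.484 mm; A_we = 8.484 × 270 = 2291 mm².
Directional factor: 1.0 + 0.5 sin^1.5(30°) = 1.177.
F_nw = 0.6 × 430 × 1.177 = 303.6 MPa.
φR_n = 0.75 × 303.6 × 2291 × 10⁻³ = 521.6 kN.

φR_n ≈ 522 kN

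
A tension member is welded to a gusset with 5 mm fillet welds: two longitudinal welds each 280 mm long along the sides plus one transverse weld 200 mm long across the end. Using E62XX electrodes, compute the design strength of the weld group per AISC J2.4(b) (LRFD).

φR_n ≈ 765 kN

E62XX → F_EXX = 620 MPa.
t_e = 0.707 × 5 = 3.535 mm.
R_nwl = 0.6 × 620 × 3.535 × 560 × 10⁻³ = 736.4 kN (longitudinal, 2 welds).
R_nwt = 0.6 × 620 × 3.535 × 200 × 10⁻³ = 263 kN (transverse, base value).
(i) R_nwl + R_nwt = 999.4 kN; (ii) 0.85 R_nwl + 1.5 R_nwt = 1020 kN.
R_n = max = 1020 kN [governs: (ii)]; φR_n = 765.3 kN.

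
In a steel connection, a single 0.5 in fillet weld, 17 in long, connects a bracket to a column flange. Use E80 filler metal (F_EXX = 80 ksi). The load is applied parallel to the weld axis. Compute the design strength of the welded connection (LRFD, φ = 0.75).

Effective throat t_e = 0.707 × 0.5 = 0.3535 in.
Total length L = 17 in; A_we = 0.3535 × 17 = 6.01 in².
F_nw = 0.6 F_EXX = 0.6 × 80 = 48 ksi.
φR_n = 0.75 × 48 × 6.01 = 216.3 kip.

φR_n ≈ 216 kip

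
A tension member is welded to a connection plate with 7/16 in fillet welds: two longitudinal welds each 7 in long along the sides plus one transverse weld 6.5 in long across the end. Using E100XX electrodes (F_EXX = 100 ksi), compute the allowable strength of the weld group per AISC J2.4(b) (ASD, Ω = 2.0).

R_n/Ω ≈ 201 kips

t_e = 0.707 × 0.4375 = 0.3093 in.
R_nwl = 0.6 × 100 × 0.3093 × 14 = 259.8 kips (longitudinal, 2 welds).
R_nwt = 0.6 × 100 × 0.3093 × 6.5 = 120.6 kips (transverse, base value).
(i) R_nwl + R_nwt = 380.5 kips; (ii) 0.85 R_nwl + 1.5 R_nwt = 401.8 kips.
R_n = max = 401.8 kips [governs: (ii)]; R_n/Ω = 200.9 kips.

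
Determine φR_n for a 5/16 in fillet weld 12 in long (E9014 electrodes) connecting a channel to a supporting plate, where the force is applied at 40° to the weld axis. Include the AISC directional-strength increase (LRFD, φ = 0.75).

E90XX → F_EXX = 90 ksi.
t_e = 0.707 × 0.3125 = 0.2209 in; A_we = 0.2209 × 12 = 2.651 in².
Directional factor: 1.0 + 0.5 sin^1.5(40°) = 1.258.
F_nw = 0.6 × 90 × 1.258 = 67.91 ksi.
φR_n = 0.75 × 67.91 × 2.651 = 135 kip.

φR_n ≈ 135 kip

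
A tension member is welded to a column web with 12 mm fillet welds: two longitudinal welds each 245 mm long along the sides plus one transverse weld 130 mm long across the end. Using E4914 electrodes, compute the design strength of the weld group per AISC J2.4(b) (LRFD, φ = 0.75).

φR_n ≈ 1160 kN

E49XX → F_EXX = 490 MPa.
t_e = 0.707 × 12 = 8.484 mm.
R_nwl = 0.6 × 490 × 8.484 × 490 × 10⁻³ = 1222 kN (longitudinal, 2 welds).
R_nwt = 0.6 × 490 × 8.484 × 130 × 10⁻³ = 324.3 kN (transverse, base value).
(i) R_nwl + R_nwt = 1546 kN; (ii) 0.85 R_nwl + 1.5 R_nwt = 1525 kN.
R_n = max = 1546 kN [governs: (i)]; φR_n = 1160 kN.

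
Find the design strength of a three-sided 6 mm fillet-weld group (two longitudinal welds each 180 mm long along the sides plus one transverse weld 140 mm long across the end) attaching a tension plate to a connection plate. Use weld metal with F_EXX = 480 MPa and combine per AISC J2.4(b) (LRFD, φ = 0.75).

φR_n ≈ 473 kN

t_e = 0.707 × 6 = 4.242 mm.
R_nwl = 0.6 × 480 × 4.242 × 360 × 10⁻³ = 439.8 kN (longitudinal, 2 welds).
R_nwt = 0.6 × 480 × 4.242 × 140 × 10⁻³ = 171 kN (transverse, base value).
(i) R_nwl + R_nwt = 610.8 kN; (ii) 0.85 R_nwl + 1.5 R_nwt = 630.4 kN.
R_n = max = 630.4 kN [governs: (ii)]; φR_n = 472.8 kN.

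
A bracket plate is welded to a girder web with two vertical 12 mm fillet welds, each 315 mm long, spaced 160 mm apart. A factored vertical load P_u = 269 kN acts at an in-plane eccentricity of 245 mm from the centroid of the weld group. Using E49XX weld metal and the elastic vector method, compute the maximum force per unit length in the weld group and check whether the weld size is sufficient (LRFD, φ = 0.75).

E49XX → F_EXX = 490 MPa.
Total weld length L_w = 630 mm. Treat welds as unit-width lines.
Polar moment about centroid: J = 2[d³/12 + d(b/2)²] = 2[315³/12 + 315×80²] = 9241000 mm³.
Direct shear f_v = P/L_w = 269×10³ / 630 = 427 N/mm (vertical).
Torsion M = P·e = 269×10³ × 245 = 65905000 N·mm.
Critical point at (x, y) = (80, 157.5) from centroid. f_tx = M·y/J = 1123 N/mm; f_ty = M·x/J = 570.5 N/mm.
Resultant f_max = √[f_tx² + (f_v + f_ty)²] = √[1123² + (427 + 570.5)²] = 1502 N/mm.
Capacity per unit length: φr_n = 0.75 × 0.6 × 490 × (0.707 × 12) = 1871 N/mm.
1502 ≤ 1871 → adequate.

f_max ≈ 1500 N/mm; adequate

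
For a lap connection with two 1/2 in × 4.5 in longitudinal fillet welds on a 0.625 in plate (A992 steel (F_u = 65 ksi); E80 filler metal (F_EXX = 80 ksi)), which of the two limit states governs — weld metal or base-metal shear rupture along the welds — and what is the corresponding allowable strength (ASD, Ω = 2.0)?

t_e = 0.707 × 0.5 = 0.3535 in; L = 9 in.
Weld metal: R_n/Ω = (1/2.0) × 0.6 × 80 × 0.3535 × 9 = 76.36 kip.
Base metal (shear rupture): R_n/Ω = (1/2.0) × 0.6 × 65 × 0.625 × 9 = 109.7 kip.
Governing: weld metal.

R_n/Ω ≈ 76.4 kip (weld metal governs)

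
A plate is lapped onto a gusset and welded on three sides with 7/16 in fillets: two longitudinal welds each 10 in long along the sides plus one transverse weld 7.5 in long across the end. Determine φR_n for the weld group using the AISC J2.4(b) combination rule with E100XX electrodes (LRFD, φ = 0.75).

φR_n ≈ 393 kip

E100XX → F_EXX = 100 ksi.
t_e = 0.707 × 0.4375 = 0.3093 in.
R_nwl = 0.6 × 100 × 0.3093 × 20 = 371.2 kip (longitudinal, 2 welds).
R_nwt = 0.6 × 100 × 0.3093 × 7.5 = 139.2 kip (transverse, base value).
(i) R_nwl + R_nwt = 510.4 kip; (ii) 0.85 R_nwl + 1.5 R_nwt = 524.3 kip.
R_n = max = 524.3 kip [governs: (ii)]; φR_n = 393.2 kip.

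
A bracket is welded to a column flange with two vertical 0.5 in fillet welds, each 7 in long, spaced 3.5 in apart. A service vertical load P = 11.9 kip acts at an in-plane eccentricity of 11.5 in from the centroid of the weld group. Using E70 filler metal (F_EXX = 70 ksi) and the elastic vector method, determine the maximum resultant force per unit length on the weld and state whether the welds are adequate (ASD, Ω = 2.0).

Total weld length L_w = 14 in. Treat welds as unit-width lines.
Polar moment about centroid: J = 2[d³/12 + d(b/2)²] = 2[7³/12 + 7×1.75²] = 100 in³.
Direct shear f_v = P/L_w = 11.9 / 14 = 0.85 kip/in (vertical).
Torsion M = P·e = 11.9 × 11.5 = 136.85 kip·in.
Critical point at (x, y) = (1.75, 3.5) from centroid. f_tx = M·y/J = 4.788 kip/in; f_ty = M·x/J = 2.394 kip/in.
Resultant f_max = √[f_tx² + (f_v + f_ty)²] = √[4.788² + (0.85 + 2.394)²] = 5.783 kip/in.
Capacity per unit length: r_n/Ω = (1/2.0) × 0.6 × 70 × (0.707 × 0.5) = 7.423 kip/in.
5.783 ≤ 7.423 → adequate.

f_max ≈ 5.78 kip/in; adequate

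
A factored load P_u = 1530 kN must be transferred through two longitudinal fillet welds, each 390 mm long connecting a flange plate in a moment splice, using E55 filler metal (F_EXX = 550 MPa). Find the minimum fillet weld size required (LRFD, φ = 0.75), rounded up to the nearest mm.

w = 12 mm

Total weld length L = 780 mm.
Required throat t_e = P_u / (φ × 0.6 F_EXX × L) = 1530 / (0.75 × 0.6 × 550 × 780 × 10⁻³) = 7.925 mm.
Required leg w = t_e / 0.707 = 11.21 mm → use 12 mm.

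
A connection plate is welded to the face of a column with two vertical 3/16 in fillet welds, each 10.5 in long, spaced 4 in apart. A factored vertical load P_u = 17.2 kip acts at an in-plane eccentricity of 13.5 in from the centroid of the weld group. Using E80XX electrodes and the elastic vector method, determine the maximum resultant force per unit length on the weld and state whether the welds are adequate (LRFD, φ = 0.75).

f_max ≈ 5.06 kip/in; NOT adequate

E80XX → F_EXX = 80 ksi.
Total weld length L_w = 21 in. Treat welds as unit-width lines.
Polar moment about centroid: J = 2[d³/12 + d(b/2)²] = 2[10.5³/12 + 10.5×2²] = 276.9 in³.
Direct shear f_v = P/L_w = 17.2 / 21 = 0.819 kip/in (vertical).
Torsion M = P·e = 17.2 × 13.5 = 232.2 kip·in.
Critical point at (x, y) = (2, 5.25) from centroid. f_tx = M·y/J = 4.402 kip/in; f_ty = M·x/J = 1.677 kip/in.
Resultant f_max = √[f_tx² + (f_v + f_ty)²] = √[4.402² + (0.819 + 1.677)²] = 5.06 kip/in.
Capacity per unit length: φr_n = 0.75 × 0.6 × 80 × (0.707 × 0.1875) = 4.772 kip/in.
5.06 > 4.772 → NOT adequate.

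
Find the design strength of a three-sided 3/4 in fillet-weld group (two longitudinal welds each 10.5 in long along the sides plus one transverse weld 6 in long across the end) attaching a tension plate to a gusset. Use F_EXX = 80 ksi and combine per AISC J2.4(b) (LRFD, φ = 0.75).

φR_n ≈ 515 kip

t_e = 0.707 × 0.75 = 0.5302 in.
R_nwl = 0.6 × 80 × 0.5302 × 21 = 534.5 kip (longitudinal, 2 welds).
R_nwt = 0.6 × 80 × 0.5302 × 6 = 152.7 kip (transverse, base value).
(i) R_nwl + R_nwt = 687.2 kip; (ii) 0.85 R_nwl + 1.5 R_nwt = 683.4 kip.
R_n = max = 687.2 kip [governs: (i)]; φR_n = 515.4 kip.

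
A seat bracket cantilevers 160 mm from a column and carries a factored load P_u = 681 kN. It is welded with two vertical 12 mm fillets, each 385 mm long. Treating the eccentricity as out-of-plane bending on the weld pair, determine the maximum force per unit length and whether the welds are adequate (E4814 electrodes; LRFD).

f_max ≈ 2380 N/mm; NOT adequate

E48XX → F_EXX = 480 MPa.
L_w = 2 × 385 = 770 mm; section modulus (unit throat) S = 2 × L²/6 = 49410 mm².
Direct shear f_v = P/L_w = 681×10³/770 = 884.4 N/mm.
Moment M = P × e = 681×10³ × 160 = 108960000 N·mm; bending f_b = M/S = 2205 N/mm.
f_max = √(f_v² + f_b²) = √(884.4² + 2205²) = 2376 N/mm.
φr_n = 0.75 × 0.6 × 480 × (0.707 × 12) = 1833 N/mm → NOT adequate.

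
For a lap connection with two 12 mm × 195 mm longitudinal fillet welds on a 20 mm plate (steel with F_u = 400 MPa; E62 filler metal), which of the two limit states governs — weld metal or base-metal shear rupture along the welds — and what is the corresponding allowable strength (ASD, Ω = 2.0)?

E62XX → F_EXX = 620 MPa.
t_e = 0.707 × 12 = 8.484 mm; L = 390 mm.
Weld metal: R_n/Ω = (1/2.0) × 0.6 × 620 × 8.484 × 390 × 10⁻³ = 615.4 kN.
Base metal (shear rupture): R_n/Ω = (1/2.0) × 0.6 × 400 × 20 × 390 × 10⁻³ = 936 kN.
Governing: weld metal.

R_n/Ω ≈ 615 kN (weld metal governs)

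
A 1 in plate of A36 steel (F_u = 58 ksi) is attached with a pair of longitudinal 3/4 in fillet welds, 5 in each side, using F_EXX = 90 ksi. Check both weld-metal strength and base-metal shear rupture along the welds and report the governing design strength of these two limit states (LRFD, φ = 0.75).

φR_n ≈ 215 kip (weld metal governs)

t_e = 0.707 × 0.75 = 0.5302 in; L = 10 in.
Weld metal: φR_n = 0.75 × 0.6 × 90 × 0.5302 × 10 = 214.8 kip.
Base metal (shear rupture): φR_n = 0.75 × 0.6 × 58 × 1 × 10 = 261 kip.
Governing: weld metal.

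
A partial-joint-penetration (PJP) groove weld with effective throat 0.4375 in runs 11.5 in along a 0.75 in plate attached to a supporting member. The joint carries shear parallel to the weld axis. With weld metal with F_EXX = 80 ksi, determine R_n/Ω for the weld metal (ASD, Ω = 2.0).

R_n/Ω ≈ 121 kips

Effective throat (given) t_e = 0.4375 in.
A_we = 0.4375 × 11.5 = 5.031 in².
F_nw = 0.6 F_EXX = 48 ksi.
R_n/Ω = (48 × 5.031) / 2.0 = 120.8 kips.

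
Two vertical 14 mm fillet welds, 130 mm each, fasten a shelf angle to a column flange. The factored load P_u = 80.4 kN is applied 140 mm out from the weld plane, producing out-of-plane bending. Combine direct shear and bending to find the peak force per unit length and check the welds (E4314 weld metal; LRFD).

f_max ≈ 2020 N/mm; NOT adequate

E43XX → F_EXX = 430 MPa.
L_w = 2 × 130 = 260 mm; section modulus (unit throat) S = 2 × L²/6 = 5633 mm².
Direct shear f_v = P/L_w = 80.4×10³/260 = 309.2 N/mm.
Moment M = P × e = 80.4×10³ × 140 = 11256000 N·mm; bending f_b = M/S = 1998 N/mm.
f_max = √(f_v² + f_b²) = √(309.2² + 1998²) = 2022 N/mm.
φr_n = 0.75 × 0.6 × 430 × (0.707 × 14) = 1915 N/mm → NOT adequate.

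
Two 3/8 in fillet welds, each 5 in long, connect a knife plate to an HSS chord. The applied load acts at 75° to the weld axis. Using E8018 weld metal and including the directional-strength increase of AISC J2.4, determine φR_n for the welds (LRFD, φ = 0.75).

φR_n ≈ 141 kips

E80XX → F_EXX = 80 ksi.
t_e = 0.707 × 0.375 = 0.2651 in; A_we = 0.2651 × 10 = 2.651 in².
Directional factor: 1.0 + 0.5 sin^1.5(75°) = 1.475.
F_nw = 0.6 × 80 × 1.475 = 70.78 ksi.
φR_n = 0.75 × 70.78 × 2.651 = 140.7 kips.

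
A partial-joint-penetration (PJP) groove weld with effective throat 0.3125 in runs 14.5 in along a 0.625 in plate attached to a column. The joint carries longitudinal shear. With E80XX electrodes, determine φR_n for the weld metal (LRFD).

φR_n ≈ 163 kips

E80XX → F_EXX = 80 ksi.
Effective throat (given) t_e = 0.3125 in.
A_we = 0.3125 × 14.5 = 4.531 in².
F_nw = 0.6 F_EXX = 48 ksi.
φR_n = 0.75 × 48 × 4.531 = 163.1 kips.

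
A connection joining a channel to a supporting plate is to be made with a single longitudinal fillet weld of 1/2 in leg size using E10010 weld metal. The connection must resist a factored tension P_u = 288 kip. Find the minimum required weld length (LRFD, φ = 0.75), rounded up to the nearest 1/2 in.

L = 18.5 in

E100XX → F_EXX = 100 ksi.
Throat t_e = 0.707 × 0.5 = 0.3535 in.
φr_n = 0.75 × 0.6 × 100 × 0.3535 = 15.91 kip/in.
L_req = P_u / φr_n = 288 / 15.91 = 18.1 in total.
Round up → use L = 18.5 in.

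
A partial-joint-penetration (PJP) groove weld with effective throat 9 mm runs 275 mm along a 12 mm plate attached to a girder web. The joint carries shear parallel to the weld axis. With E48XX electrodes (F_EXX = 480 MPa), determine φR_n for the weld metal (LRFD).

φR_n ≈ 535 kN

Effective throat (given) t_e = 9 mm.
A_we = 9 × 275 = 2475 mm².
F_nw = 0.6 F_EXX = 288 MPa.
φR_n = 0.75 × 288 × 2475 × 10⁻³ = 534.6 kN.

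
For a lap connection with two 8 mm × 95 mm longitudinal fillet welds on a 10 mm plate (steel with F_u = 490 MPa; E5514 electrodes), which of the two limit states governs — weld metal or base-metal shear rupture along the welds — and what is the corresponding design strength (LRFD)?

φR_n ≈ 266 kN (weld metal governs)

E55XX → F_EXX = 550 MPa.
t_e = 0.707 × 8 = 5.656 mm; L = 190 mm.
Weld metal: φR_n = 0.75 × 0.6 × 550 × 5.656 × 190 × 10⁻³ = 266 kN.
Base metal (shear rupture): φR_n = 0.75 × 0.6 × 490 × 10 × 190 × 10⁻³ = 419 kN.
Governing: weld metal.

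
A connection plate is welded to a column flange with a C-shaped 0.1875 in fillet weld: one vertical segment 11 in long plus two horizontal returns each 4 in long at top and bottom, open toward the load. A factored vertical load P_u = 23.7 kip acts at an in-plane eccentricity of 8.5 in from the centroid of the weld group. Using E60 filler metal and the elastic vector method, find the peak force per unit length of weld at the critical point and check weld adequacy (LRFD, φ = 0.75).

E60XX → F_EXX = 60 ksi.
Total weld length L_w = 19 in. Treat welds as unit-width lines.
Centroid: x̄ = 2×4×2 / 19 = 0.8421 in from the vertical weld.
Polar moment about centroid: J = I_x + I_y = [11³/12 + 2×4×5.5²] + [11×0.8421² + 2(4³/12 + 4×1.158²)] = 382.1 in³.
Direct shear f_v = P/L_w = 23.7 / 19 = 1.247 kip/in (vertical).
Torsion M = P·e = 23.7 × 8.5 = 201.45 kip·in.
Critical point at (x, y) = (3.158, 5.5) from centroid. f_tx = M·y/J = 2.9 kip/in; f_ty = M·x/J = 1.665 kip/in.
Resultant f_max = √[f_tx² + (f_v + f_ty)²] = √[2.9² + (1.247 + 1.665)²] = 4.11 kip/in.
Capacity per unit length: φr_n = 0.75 × 0.6 × 60 × (0.707 × 0.1875) = 3.579 kip/in.
4.11 > 3.579 → NOT adequate.

f_max ≈ 4.11 kip/in; NOT adequate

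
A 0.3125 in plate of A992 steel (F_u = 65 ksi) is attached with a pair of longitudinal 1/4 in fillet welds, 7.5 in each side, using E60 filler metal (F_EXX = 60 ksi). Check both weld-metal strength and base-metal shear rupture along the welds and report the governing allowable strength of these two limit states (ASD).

R_n/Ω ≈ 47.7 kips (weld metal governs)

t_e = 0.707 × 0.25 = 0.1767 in; L = 15 in.
Weld metal: R_n/Ω = (1/2.0) × 0.6 × 60 × 0.1767 × 15 = 47.72 kips.
Base metal (shear rupture): R_n/Ω = (1/2.0) × 0.6 × 65 × 0.3125 × 15 = 91.41 kips.
Governing: weld metal.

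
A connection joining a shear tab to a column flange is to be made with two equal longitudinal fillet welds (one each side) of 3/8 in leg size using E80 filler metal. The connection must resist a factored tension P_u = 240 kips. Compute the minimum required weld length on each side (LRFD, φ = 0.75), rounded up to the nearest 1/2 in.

L = 13 in on each side

E80XX → F_EXX = 80 ksi.
Throat t_e = 0.707 × 0.375 = 0.2651 in.
φr_n = 0.75 × 0.6 × 80 × 0.2651 = 9.544 kips/in.
L_req = P_u / φr_n = 240 / 9.544 = 25.15 in total.
Per side: 25.15 / 2 = 12.57 in.
Round up → use L = 13 in on each side.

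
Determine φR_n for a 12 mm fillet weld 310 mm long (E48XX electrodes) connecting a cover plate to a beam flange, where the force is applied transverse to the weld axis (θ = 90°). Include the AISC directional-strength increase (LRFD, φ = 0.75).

φR_n ≈ 852 kN

E48XX → F_EXX = 480 MPa.
t_e = 0.707 × 12 = 8.484 mm; A_we = 8.484 × 310 = 2630 mm².
Directional factor: 1.0 + 0.5 sin^1.5(90°) = 1.5.
F_nw = 0.6 × 480 × 1.5 = 432 MPa.
φR_n = 0.75 × 432 × 2630 × 10⁻³ = 852.1 kN.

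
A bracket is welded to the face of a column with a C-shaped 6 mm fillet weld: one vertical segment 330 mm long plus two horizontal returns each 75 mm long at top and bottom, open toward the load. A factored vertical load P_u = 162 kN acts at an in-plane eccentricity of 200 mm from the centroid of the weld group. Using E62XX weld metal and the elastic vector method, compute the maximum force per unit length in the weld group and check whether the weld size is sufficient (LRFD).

E62XX → F_EXX = 620 MPa.
Total weld length L_w = 480 mm. Treat welds as unit-width lines.
Centroid: x̄ = 2×75×37.5 / 480 = 11.72 mm from the vertical weld.
Polar moment about centroid: J = I_x + I_y = [330³/12 + 2×75×165²] + [330×11.72² + 2(75³/12 + 75×25.78²)] = 7294000 mm³.
Direct shear f_v = P/L_w = 162×10³ / 480 = 337.5 N/mm (vertical).
Torsion M = P·e = 162×10³ × 200 = 32400000 N·mm.
Critical point at (x, y) = (63.28, 165) from centroid. f_tx = M·y/J = 732.9 N/mm; f_ty = M·x/J = 281.1 N/mm.
Resultant f_max = √[f_tx² + (f_v + f_ty)²] = √[732.9² + (337.5 + 281.1)²] = 959.1 N/mm.
Capacity per unit length: φr_n = 0.75 × 0.6 × 620 × (0.707 × 6) = 1184 N/mm.
959.1 ≤ 1184 → adequate.

f_max ≈ 959 N/mm; adequate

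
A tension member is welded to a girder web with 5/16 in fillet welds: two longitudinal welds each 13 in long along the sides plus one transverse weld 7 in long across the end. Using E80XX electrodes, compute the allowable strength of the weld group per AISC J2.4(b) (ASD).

R_n/Ω ≈ 175 kip

E80XX → F_EXX = 80 ksi.
t_e = 0.707 × 0.3125 = 0.2209 in.
R_nwl = 0.6 × 80 × 0.2209 × 26 = 275.7 kip (longitudinal, 2 welds).
R_nwt = 0.6 × 80 × 0.2209 × 7 = 74.23 kip (transverse, base value).
(i) R_nwl + R_nwt = 350 kip; (ii) 0.85 R_nwl + 1.5 R_nwt = 345.7 kip.
R_n = max = 350 kip [governs: (i)]; R_n/Ω = 175 kip.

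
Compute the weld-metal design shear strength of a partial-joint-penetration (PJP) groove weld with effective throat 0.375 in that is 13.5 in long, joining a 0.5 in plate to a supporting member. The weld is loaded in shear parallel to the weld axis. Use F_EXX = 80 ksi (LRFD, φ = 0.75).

Effective throat (given) t_e = 0.375 in.
A_we = 0.375 × 13.5 = 5.062 in².
F_nw = 0.6 F_EXX = 48 ksi.
φR_n = 0.75 × 48 × 5.062 = 182.2 kip.

φR_n ≈ 182 kip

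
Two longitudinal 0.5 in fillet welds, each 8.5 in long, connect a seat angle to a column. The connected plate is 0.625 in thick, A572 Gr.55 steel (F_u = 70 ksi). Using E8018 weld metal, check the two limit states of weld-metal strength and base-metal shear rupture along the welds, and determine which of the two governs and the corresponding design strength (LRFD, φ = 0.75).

E80XX → F_EXX = 80 ksi.
t_e = 0.707 × 0.5 = 0.3535 in; L = 17 in.
Weld metal: φR_n = 0.75 × 0.6 × 80 × 0.3535 × 17 = 216.3 kip.
Base metal (shear rupture): φR_n = 0.75 × 0.6 × 70 × 0.625 × 17 = 334.7 kip.
Governing: weld metal.

φR_n ≈ 216 kip (weld metal governs)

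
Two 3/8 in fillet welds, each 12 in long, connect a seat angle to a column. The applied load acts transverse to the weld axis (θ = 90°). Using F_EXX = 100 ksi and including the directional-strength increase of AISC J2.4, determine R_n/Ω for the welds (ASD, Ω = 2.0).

R_n/Ω ≈ 286 kip

t_e = 0.707 × 0.375 = 0.2651 in; A_we = 0.2651 × 24 = 6.363 in².
Directional factor: 1.0 + 0.5 sin^1.5(90°) = 1.5.
F_nw = 0.6 × 100 × 1.5 = 90 ksi.
R_n/Ω = (90 × 6.363) / 2.0 = 286.3 kip.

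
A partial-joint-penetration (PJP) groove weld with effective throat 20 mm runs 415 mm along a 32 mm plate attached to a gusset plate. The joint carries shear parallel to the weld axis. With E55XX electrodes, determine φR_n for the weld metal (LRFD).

φR_n ≈ 2050 kN

E55XX → F_EXX = 550 MPa.
Effective throat (given) t_e = 20 mm.
A_we = 20 × 415 = 8300 mm².
F_nw = 0.6 F_EXX = 330 MPa.
φR_n = 0.75 × 330 × 8300 × 10⁻³ = 2054 kN.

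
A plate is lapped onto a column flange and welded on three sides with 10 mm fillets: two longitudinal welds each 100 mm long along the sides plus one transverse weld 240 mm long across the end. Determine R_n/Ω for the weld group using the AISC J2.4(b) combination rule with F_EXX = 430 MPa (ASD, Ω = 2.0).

R_n/Ω ≈ 483 kN

t_e = 0.707 × 10 = 7.07 mm.
R_nwl = 0.6 × 430 × 7.07 × 200 × 10⁻³ = 364.8 kN (longitudinal, 2 welds).
R_nwt = 0.6 × 430 × 7.07 × 240 × 10⁻³ = 437.8 kN (transverse, base value).
(i) R_nwl + R_nwt = 802.6 kN; (ii) 0.85 R_nwl + 1.5 R_nwt = 966.8 kN.
R_n = max = 966.8 kN [governs: (ii)]; R_n/Ω = 483.4 kN.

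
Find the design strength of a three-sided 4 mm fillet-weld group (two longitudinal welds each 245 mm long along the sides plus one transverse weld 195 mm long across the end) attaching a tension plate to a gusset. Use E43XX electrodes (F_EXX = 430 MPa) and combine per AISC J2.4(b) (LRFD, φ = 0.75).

t_e = 0.707 × 4 = 2.828 mm.
R_nwl = 0.6 × 430 × 2.828 × 490 × 10⁻³ = 357.5 kN (longitudinal, 2 welds).
R_nwt = 0.6 × 430 × 2.828 × 195 × 10⁻³ = 142.3 kN (transverse, base value).
(i) R_nwl + R_nwt = 499.8 kN; (ii) 0.85 R_nwl + 1.5 R_nwt = 517.3 kN.
R_n = max = 517.3 kN [governs: (ii)]; φR_n = 388 kN.

φR_n ≈ 388 kN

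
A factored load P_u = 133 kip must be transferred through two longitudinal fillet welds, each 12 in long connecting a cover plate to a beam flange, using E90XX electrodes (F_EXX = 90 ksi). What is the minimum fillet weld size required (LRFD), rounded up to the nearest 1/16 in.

Total weld length L = 24 in.
Required throat t_e = P_u / (φ × 0.6 F_EXX × L) = 133 / (0.75 × 0.6 × 90 × 24) = 0.1368 in.
Required leg w = t_e / 0.707 = 0.1935 in → use 1/4 in.

w = 1/4 in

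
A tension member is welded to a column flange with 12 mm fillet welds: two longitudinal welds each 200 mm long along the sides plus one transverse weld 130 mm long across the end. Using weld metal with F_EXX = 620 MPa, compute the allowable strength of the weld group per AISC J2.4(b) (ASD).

t_e = 0.707 × 12 = 8.484 mm.
R_nwl = 0.6 × 620 × 8.484 × 400 × 10⁻³ = 1262 kN (longitudinal, 2 welds).
R_nwt = 0.6 × 620 × 8.484 × 130 × 10⁻³ = 410.3 kN (transverse, base value).
(i) R_nwl + R_nwt = 1673 kN; (ii) 0.85 R_nwl + 1.5 R_nwt = 1688 kN.
R_n = max = 1688 kN [governs: (ii)]; R_n/Ω = 844.2 kN.

R_n/Ω ≈ 844 kN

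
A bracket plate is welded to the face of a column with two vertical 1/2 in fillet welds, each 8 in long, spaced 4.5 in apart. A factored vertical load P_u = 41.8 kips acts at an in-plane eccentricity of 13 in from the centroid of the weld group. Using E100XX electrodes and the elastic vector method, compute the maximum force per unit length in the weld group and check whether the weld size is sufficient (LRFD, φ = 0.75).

E100XX → F_EXX = 100 ksi.
Total weld length L_w = 16 in. Treat welds as unit-width lines.
Polar moment about centroid: J = 2[d³/12 + d(b/2)²] = 2[8³/12 + 8×2.25²] = 166.3 in³.
Direct shear f_v = P/L_w = 41.8 / 16 = 2.612 kip/in (vertical).
Torsion M = P·e = 41.8 × 13 = 543.4 kip·in.
Critical point at (x, y) = (2.25, 4) from centroid. f_tx = M·y/J = 13.07 kip/in; f_ty = M·x/J = 7.351 kip/in.
Resultant f_max = √[f_tx² + (f_v + f_ty)²] = √[13.07² + (2.612 + 7.351)²] = 16.43 kip/in.
Capacity per unit length: φr_n = 0.75 × 0.6 × 100 × (0.707 × 0.5) = 15.91 kip/in.
16.43 > 15.91 → NOT adequate.

f_max ≈ 16.4 kip/in; NOT adequate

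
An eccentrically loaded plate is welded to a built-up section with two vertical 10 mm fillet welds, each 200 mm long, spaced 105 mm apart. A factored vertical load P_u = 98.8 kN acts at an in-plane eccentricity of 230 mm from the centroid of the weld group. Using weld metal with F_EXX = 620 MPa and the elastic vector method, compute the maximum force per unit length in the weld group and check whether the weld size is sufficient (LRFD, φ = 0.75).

Total weld length L_w = 400 mm. Treat welds as unit-width lines.
Polar moment about centroid: J = 2[d³/12 + d(b/2)²] = 2[200³/12 + 200×52.5²] = 2436000 mm³.
Direct shear f_v = P/L_w = 98.8×10³ / 400 = 247 N/mm (vertical).
Torsion M = P·e = 98.8×10³ × 230 = 22724000 N·mm.
Critical point at (x, y) = (52.5, 100) from centroid. f_tx = M·y/J = 932.9 N/mm; f_ty = M·x/J = 489.8 N/mm.
Resultant f_max = √[f_tx² + (f_v + f_ty)²] = √[932.9² + (247 + 489.8)²] = 1189 N/mm.
Capacity per unit length: φr_n = 0.75 × 0.6 × 620 × (0.707 × 10) = 1973 N/mm.
1189 ≤ 1973 → adequate.

f_max ≈ 1190 N/mm; adequate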